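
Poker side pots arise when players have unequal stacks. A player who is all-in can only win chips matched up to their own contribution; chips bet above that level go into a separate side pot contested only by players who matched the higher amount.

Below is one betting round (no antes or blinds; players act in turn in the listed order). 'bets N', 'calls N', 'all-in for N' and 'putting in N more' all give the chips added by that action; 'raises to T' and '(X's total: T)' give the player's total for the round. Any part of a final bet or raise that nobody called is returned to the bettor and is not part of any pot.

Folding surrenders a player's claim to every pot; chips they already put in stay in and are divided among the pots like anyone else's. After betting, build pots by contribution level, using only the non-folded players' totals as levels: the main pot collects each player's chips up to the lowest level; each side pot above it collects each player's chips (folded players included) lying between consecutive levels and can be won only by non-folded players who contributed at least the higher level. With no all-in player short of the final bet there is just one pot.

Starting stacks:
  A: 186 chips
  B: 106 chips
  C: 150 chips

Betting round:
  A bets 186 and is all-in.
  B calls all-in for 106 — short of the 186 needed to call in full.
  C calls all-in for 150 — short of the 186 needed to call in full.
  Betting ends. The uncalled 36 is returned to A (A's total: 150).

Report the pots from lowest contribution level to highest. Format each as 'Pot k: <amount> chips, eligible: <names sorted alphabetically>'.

Pot 1: 318 chips, eligible: A, B, C
Pot 2: 88 chips, eligible: A, C

Derivation:
Contributions (after 36 returned to A): A=150, B=106, C=150
Pot levels (distinct totals of non-folded players): 106, 150
Layer 1-106: 106 each from A, B, C = 106*3 = 318 chips; eligible A, B, C
Layer 107-150: 44 each from A, C = 44*2 = 88 chips; eligible A, C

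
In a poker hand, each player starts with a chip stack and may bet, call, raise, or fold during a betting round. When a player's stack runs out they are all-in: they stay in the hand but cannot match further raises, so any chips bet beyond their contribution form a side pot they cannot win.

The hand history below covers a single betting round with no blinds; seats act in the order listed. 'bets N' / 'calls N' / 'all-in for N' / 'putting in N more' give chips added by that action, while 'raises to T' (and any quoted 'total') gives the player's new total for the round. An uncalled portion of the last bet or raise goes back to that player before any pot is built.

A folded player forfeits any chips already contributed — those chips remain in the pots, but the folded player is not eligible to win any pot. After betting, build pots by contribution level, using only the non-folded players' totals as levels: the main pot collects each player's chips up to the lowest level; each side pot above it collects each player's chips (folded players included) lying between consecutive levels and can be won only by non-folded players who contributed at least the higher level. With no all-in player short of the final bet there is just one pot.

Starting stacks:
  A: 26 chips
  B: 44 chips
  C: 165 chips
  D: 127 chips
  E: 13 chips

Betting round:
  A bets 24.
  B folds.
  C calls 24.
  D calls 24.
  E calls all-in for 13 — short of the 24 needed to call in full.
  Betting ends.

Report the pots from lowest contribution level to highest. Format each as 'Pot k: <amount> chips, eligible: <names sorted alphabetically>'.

Pot 1: 52 chips, eligible: A, C, D, E
Pot 2: 33 chips, eligible: A, C, D

Derivation:
Contributions: A=24, C=24, D=24, E=13
Folded: B
Pot levels (distinct totals of non-folded players): 13, 24
Layer 1-13: 13 each from A, C, D, E = 13*4 = 52 chips; eligible A, C, D, E
Layer 14-24: 11 each from A, C, D = 11*3 = 33 chips; eligible A, C, D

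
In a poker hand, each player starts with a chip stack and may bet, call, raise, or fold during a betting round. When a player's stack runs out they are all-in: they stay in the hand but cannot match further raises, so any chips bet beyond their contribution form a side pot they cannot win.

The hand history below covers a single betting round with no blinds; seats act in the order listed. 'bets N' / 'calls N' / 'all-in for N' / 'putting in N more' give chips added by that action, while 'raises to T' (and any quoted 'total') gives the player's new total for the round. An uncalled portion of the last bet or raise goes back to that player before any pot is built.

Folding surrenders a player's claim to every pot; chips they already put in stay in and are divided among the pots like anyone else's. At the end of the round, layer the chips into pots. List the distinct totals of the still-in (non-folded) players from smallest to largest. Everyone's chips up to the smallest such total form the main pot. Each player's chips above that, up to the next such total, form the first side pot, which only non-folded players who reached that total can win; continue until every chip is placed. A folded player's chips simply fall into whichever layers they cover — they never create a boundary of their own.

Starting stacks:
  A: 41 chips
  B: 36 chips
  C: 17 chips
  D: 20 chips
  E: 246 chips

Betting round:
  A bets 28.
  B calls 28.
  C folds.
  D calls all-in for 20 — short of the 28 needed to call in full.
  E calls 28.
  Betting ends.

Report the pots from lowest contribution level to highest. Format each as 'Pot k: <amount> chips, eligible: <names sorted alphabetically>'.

Pot 1: 80 chips, eligible: A, B, D, E
Pot 2: 24 chips, eligible: A, B, E

Derivation:
Contributions: A=28, B=28, D=20, E=28
Folded: C
Pot levels (distinct totals of non-folded players): 20, 28
Layer 1-20: 20 each from A, B, D, E = 20*4 = 80 chips; eligible A, B, D, E
Layer 21-28: 8 each from A, B, E = 8*3 = 24 chips; eligible A, B, E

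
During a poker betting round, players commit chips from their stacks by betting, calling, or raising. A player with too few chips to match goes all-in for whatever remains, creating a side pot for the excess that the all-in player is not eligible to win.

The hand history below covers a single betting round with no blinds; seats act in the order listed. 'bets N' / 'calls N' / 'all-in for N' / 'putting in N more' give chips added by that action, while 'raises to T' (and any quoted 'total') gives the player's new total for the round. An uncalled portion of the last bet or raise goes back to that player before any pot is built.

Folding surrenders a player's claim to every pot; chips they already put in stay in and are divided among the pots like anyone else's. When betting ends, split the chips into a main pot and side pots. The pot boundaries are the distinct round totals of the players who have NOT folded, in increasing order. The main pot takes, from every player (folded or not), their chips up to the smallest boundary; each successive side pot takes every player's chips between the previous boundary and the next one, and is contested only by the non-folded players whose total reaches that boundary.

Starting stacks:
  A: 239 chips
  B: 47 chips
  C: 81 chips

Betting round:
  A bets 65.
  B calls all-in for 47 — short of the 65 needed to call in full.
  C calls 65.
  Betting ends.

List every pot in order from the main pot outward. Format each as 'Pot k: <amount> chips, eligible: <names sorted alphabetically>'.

Contributions: A=65, B=47, C=65
Pot levels (distinct totals of non-folded players): 47, 65
Layer 1-47: 47 each from A, B, C = 47*3 = 141 chips; eligible A, B, C
Layer 48-65: 18 each from A, C = 18*2 = 36 chips; eligible A, C

Pot 1: 141 chips, eligible: A, B, C
Pot 2: 36 chips, eligible: A, C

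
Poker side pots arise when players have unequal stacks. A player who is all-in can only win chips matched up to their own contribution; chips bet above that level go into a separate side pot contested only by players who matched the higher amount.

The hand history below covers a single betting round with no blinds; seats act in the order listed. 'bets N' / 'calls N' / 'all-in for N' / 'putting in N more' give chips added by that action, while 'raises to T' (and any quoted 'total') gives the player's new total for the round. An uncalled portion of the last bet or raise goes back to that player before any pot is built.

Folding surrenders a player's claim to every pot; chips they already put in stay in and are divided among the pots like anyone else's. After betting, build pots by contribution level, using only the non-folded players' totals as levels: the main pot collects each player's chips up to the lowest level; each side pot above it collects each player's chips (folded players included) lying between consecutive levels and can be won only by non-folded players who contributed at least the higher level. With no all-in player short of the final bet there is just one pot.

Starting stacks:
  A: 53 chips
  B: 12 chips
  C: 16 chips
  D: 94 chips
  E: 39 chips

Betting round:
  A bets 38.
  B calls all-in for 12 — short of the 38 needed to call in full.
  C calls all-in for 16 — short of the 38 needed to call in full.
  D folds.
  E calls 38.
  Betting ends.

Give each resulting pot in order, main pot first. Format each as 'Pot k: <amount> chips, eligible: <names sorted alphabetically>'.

Contributions: A=38, B=12, C=16, E=38
Folded: D
Pot levels (distinct totals of non-folded players): 12, 16, 38
Layer 1-12: 12 each from A, B, C, E = 12*4 = 48 chips; eligible A, B, C, E
Layer 13-16: 4 each from A, C, E = 4*3 = 12 chips; eligible A, C, E
Layer 17-38: 22 each from A, E = 22*2 = 44 chips; eligible A, E

Pot 1: 48 chips, eligible: A, B, C, E
Pot 2: 12 chips, eligible: A, C, E
Pot 3: 44 chips, eligible: A, E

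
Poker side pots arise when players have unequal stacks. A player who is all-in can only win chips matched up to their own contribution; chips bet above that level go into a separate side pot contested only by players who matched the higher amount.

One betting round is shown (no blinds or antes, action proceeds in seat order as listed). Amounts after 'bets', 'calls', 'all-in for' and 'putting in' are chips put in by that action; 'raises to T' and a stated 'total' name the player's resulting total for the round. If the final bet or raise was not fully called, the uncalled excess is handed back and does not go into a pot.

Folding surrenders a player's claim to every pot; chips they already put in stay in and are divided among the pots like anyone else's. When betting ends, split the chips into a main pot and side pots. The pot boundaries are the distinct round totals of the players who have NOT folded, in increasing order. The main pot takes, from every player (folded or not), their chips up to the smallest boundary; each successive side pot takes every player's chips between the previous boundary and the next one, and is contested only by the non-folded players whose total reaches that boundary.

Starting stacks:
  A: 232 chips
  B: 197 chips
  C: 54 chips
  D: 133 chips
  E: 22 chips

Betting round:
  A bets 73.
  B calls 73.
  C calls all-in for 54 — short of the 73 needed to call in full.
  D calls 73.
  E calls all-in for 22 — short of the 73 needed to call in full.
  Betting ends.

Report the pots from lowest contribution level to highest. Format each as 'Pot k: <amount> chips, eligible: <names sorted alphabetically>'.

Pot 1: 110 chips, eligible: A, B, C, D, E
Pot 2: 128 chips, eligible: A, B, C, D
Pot 3: 57 chips, eligible: A, B, D

Derivation:
Contributions: A=73, B=73, C=54, D=73, E=22
Pot levels (distinct totals of non-folded players): 22, 54, 73
Layer 1-22: 22 each from A, B, C, D, E = 22*5 = 110 chips; eligible A, B, C, D, E
Layer 23-54: 32 each from A, B, C, D = 32*4 = 128 chips; eligible A, B, C, D
Layer 55-73: 19 each from A, B, D = 19*3 = 57 chips; eligible A, B, D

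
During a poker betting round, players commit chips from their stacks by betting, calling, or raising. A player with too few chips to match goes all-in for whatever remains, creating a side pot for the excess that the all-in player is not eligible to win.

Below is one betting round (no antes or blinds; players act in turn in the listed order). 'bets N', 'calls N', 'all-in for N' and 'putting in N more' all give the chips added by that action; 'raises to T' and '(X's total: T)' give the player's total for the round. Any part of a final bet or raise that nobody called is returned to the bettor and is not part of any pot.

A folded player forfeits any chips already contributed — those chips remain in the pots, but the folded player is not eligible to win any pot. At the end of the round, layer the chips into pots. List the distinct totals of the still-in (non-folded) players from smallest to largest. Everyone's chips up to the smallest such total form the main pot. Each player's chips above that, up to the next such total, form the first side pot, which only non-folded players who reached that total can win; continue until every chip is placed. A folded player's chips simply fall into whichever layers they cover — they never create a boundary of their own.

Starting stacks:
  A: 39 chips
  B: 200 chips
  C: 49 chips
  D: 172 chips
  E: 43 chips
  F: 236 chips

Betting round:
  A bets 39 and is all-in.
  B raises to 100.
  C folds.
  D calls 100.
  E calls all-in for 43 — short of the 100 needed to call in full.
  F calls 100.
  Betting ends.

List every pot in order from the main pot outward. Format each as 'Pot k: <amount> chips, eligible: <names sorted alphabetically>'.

Pot 1: 195 chips, eligible: A, B, D, E, F
Pot 2: 16 chips, eligible: B, D, E, F
Pot 3: 171 chips, eligible: B, D, F

Derivation:
Contributions: A=39, B=100, D=100, E=43, F=100
Folded: C
Pot levels (distinct totals of non-folded players): 39, 43, 100
Layer 1-39: 39 each from A, B, D, E, F = 39*5 = 195 chips; eligible A, B, D, E, F
Layer 40-43: 4 each from B, D, E, F = 4*4 = 16 chips; eligible B, D, E, F
Layer 44-100: 57 each from B, D, F = 57*3 = 171 chips; eligible B, D, F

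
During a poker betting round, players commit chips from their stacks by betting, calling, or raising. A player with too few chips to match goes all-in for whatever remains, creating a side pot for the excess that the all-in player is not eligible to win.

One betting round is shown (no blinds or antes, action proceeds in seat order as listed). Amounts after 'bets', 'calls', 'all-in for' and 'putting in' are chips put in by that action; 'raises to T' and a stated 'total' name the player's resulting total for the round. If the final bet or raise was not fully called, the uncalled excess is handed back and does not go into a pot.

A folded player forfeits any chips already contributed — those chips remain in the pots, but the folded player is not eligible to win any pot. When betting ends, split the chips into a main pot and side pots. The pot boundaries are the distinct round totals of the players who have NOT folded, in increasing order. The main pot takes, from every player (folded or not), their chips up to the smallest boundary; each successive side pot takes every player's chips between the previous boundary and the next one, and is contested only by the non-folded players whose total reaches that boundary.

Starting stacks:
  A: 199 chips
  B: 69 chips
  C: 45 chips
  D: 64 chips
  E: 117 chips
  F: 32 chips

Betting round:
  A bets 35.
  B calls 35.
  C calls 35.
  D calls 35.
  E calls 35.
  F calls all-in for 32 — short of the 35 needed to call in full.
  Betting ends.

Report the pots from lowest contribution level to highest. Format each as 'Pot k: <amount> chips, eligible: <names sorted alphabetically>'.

Pot 1: 192 chips, eligible: A, B, C, D, E, F
Pot 2: 15 chips, eligible: A, B, C, D, E

Derivation:
Contributions: A=35, B=35, C=35, D=35, E=35, F=32
Pot levels (distinct totals of non-folded players): 32, 35
Layer 1-32: 32 each from A, B, C, D, E, F = 32*6 = 192 chips; eligible A, B, C, D, E, F
Layer 33-35: 3 each from A, B, C, D, E = 3*5 = 15 chips; eligible A, B, C, D, E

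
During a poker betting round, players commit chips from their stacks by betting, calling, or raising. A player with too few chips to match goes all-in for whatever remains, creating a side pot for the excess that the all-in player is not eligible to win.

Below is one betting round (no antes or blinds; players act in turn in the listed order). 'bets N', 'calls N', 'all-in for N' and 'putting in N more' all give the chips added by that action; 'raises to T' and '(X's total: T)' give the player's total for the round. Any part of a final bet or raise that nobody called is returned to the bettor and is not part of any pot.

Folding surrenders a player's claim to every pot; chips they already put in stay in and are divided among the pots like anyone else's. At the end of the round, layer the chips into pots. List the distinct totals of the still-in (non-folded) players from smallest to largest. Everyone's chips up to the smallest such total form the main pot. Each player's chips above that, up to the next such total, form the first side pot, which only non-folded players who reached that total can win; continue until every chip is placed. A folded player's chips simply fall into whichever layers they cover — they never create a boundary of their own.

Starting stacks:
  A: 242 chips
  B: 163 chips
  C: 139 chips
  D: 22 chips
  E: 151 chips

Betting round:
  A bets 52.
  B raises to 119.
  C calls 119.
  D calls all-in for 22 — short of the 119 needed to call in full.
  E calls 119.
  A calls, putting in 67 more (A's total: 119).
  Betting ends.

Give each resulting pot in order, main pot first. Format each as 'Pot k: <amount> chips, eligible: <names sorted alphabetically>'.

Contributions: A=119, B=119, C=119, D=22, E=119
Pot levels (distinct totals of non-folded players): 22, 119
Layer 1-22: 22 each from A, B, C, D, E = 22*5 = 110 chips; eligible A, B, C, D, E
Layer 23-119: 97 each from A, B, C, E = 97*4 = 388 chips; eligible A, B, C, E

Pot 1: 110 chips, eligible: A, B, C, D, E
Pot 2: 388 chips, eligible: A, B, C, E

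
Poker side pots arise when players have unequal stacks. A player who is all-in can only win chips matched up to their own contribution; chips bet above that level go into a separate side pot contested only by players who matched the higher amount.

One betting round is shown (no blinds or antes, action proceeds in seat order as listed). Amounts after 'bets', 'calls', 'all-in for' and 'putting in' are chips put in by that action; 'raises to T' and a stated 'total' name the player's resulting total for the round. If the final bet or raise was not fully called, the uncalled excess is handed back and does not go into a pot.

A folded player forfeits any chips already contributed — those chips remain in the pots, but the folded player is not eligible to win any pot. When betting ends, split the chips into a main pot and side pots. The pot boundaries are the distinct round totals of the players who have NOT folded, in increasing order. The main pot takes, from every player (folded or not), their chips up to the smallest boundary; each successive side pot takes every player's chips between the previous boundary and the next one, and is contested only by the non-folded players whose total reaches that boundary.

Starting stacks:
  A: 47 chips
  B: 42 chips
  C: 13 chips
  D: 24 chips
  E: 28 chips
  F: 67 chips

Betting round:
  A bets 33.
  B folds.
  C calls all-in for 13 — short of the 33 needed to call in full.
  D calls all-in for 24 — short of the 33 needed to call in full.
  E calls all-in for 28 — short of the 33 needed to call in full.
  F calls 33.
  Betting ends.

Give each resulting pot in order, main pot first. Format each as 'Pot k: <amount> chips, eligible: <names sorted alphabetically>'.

Pot 1: 65 chips, eligible: A, C, D, E, F
Pot 2: 44 chips, eligible: A, D, E, F
Pot 3: 12 chips, eligible: A, E, F
Pot 4: 10 chips, eligible: A, F

Derivation:
Contributions: A=33, C=13, D=24, E=28, F=33
Folded: B
Pot levels (distinct totals of non-folded players): 13, 24, 28, 33
Layer 1-13: 13 each from A, C, D, E, F = 13*5 = 65 chips; eligible A, C, D, E, F
Layer 14-24: 11 each from A, D, E, F = 11*4 = 44 chips; eligible A, D, E, F
Layer 25-28: 4 each from A, E, F = 4*3 = 12 chips; eligible A, E, F
Layer 29-33: 5 each from A, F = 5*2 = 10 chips; eligible A, F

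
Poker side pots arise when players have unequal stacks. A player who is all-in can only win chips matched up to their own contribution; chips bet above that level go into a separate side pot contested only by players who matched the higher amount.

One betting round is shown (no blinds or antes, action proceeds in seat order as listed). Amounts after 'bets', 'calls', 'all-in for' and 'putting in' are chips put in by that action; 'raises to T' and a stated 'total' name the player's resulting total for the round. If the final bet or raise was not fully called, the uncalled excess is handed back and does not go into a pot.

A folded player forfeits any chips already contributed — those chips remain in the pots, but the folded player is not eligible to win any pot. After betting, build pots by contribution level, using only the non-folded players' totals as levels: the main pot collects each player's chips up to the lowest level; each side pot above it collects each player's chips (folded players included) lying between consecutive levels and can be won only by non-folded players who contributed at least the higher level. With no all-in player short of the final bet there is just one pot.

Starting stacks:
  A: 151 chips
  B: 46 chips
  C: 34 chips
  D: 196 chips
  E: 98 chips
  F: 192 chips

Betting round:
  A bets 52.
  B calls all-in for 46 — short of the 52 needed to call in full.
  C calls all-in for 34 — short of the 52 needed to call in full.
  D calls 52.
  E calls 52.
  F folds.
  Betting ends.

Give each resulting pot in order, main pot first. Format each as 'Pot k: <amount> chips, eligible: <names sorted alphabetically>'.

Contributions: A=52, B=46, C=34, D=52, E=52
Folded: F
Pot levels (distinct totals of non-folded players): 34, 46, 52
Layer 1-34: 34 each from A, B, C, D, E = 34*5 = 170 chips; eligible A, B, C, D, E
Layer 35-46: 12 each from A, B, D, E = 12*4 = 48 chips; eligible A, B, D, E
Layer 47-52: 6 each from A, D, E = 6*3 = 18 chips; eligible A, D, E

Pot 1: 170 chips, eligible: A, B, C, D, E
Pot 2: 48 chips, eligible: A, B, D, E
Pot 3: 18 chips, eligible: A, D, E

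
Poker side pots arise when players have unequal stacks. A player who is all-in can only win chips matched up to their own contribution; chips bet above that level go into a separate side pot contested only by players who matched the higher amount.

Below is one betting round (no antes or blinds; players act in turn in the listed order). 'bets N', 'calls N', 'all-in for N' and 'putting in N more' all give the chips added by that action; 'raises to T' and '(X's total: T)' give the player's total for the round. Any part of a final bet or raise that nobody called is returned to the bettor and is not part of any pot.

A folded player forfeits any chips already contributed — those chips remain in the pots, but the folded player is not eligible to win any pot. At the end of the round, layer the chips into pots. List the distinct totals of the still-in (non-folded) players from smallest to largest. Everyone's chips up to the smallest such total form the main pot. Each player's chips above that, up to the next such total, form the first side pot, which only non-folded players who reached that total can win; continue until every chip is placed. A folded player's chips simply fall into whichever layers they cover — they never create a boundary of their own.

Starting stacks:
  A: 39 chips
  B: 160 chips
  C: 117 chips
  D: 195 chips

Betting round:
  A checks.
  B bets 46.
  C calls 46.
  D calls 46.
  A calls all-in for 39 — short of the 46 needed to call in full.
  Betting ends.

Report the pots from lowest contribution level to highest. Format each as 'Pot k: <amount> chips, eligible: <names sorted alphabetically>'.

Pot 1: 156 chips, eligible: A, B, C, D
Pot 2: 21 chips, eligible: B, C, D

Derivation:
Contributions: A=39, B=46, C=46, D=46
Pot levels (distinct totals of non-folded players): 39, 46
Layer 1-39: 39 each from A, B, C, D = 39*4 = 156 chips; eligible A, B, C, D
Layer 40-46: 7 each from B, C, D = 7*3 = 21 chips; eligible B, C, D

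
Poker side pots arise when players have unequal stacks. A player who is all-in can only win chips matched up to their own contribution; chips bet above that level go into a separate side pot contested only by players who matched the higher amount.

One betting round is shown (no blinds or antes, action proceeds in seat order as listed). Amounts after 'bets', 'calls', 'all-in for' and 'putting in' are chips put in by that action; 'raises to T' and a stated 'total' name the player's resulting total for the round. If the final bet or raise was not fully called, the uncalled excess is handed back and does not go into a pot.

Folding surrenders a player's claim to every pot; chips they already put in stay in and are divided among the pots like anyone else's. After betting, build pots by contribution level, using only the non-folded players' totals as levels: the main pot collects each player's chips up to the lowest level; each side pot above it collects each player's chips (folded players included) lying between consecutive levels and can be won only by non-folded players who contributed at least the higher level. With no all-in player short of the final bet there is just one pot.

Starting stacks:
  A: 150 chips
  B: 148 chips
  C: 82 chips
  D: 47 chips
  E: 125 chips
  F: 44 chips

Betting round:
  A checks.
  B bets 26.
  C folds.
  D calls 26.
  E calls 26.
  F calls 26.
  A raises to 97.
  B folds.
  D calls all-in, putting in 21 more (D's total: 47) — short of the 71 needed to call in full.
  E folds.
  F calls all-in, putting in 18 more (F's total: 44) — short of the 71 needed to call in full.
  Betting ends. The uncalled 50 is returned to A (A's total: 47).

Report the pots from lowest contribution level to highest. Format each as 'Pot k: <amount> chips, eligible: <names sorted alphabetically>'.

Contributions (after 50 returned to A): A=47, B=26, D=47, E=26, F=44
Folded: B, C, E
Pot levels (distinct totals of non-folded players): 44, 47
Layer 1-44: A 44 + B 26 + D 44 + E 26 + F 44 = 184 chips; eligible A, D, F
Layer 45-47: 3 each from A, D = 3*2 = 6 chips; eligible A, D

Pot 1: 184 chips, eligible: A, D, F
Pot 2: 6 chips, eligible: A, D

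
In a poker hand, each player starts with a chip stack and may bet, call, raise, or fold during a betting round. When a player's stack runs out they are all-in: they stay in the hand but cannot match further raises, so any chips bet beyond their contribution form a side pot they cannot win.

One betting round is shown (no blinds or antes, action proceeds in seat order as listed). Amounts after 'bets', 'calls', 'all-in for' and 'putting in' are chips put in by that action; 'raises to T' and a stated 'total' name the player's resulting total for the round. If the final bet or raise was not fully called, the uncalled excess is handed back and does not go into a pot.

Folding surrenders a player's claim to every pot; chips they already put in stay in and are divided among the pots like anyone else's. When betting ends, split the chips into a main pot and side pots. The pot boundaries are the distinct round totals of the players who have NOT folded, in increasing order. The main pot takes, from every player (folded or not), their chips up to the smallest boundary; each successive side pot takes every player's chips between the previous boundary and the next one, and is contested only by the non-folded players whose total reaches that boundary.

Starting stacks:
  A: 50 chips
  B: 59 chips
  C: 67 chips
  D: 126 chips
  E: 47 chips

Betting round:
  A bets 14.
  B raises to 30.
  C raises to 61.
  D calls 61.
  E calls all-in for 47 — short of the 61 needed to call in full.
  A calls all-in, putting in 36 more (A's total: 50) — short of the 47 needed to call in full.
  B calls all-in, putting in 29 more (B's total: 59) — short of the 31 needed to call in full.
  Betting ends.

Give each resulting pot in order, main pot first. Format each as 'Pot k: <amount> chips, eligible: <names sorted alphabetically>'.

Contributions: A=50, B=59, C=61, D=61, E=47
Pot levels (distinct totals of non-folded players): 47, 50, 59, 61
Layer 1-47: 47 each from A, B, C, D, E = 47*5 = 235 chips; eligible A, B, C, D, E
Layer 48-50: 3 each from A, B, C, D = 3*4 = 12 chips; eligible A, B, C, D
Layer 51-59: 9 each from B, C, D = 9*3 = 27 chips; eligible B, C, D
Layer 60-61: 2 each from C, D = 2*2 = 4 chips; eligible C, D

Pot 1: 235 chips, eligible: A, B, C, D, E
Pot 2: 12 chips, eligible: A, B, C, D
Pot 3: 27 chips, eligible: B, C, D
Pot 4: 4 chips, eligible: C, D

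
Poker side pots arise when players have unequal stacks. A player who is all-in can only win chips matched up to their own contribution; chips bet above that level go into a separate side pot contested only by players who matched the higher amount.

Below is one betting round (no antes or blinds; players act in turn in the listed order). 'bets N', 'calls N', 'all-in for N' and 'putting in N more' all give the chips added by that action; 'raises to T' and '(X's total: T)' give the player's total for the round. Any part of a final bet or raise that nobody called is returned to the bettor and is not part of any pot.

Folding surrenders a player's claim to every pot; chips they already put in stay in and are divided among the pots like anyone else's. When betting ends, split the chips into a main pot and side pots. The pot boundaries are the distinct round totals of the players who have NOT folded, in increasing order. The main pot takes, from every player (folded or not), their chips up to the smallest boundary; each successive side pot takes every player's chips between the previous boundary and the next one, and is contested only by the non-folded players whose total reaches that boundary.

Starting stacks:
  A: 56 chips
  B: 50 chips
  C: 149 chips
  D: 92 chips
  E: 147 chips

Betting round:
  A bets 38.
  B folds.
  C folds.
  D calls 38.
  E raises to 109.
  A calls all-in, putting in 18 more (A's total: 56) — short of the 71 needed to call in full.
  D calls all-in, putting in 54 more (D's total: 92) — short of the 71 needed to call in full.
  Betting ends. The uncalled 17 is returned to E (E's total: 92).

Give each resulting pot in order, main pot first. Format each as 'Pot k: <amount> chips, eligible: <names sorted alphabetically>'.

Contributions (after 17 returned to E): A=56, D=92, E=92
Folded: B, C
Pot levels (distinct totals of non-folded players): 56, 92
Layer 1-56: 56 each from A, D, E = 56*3 = 168 chips; eligible A, D, E
Layer 57-92: 36 each from D, E = 36*2 = 72 chips; eligible D, E

Pot 1: 168 chips, eligible: A, D, E
Pot 2: 72 chips, eligible: D, E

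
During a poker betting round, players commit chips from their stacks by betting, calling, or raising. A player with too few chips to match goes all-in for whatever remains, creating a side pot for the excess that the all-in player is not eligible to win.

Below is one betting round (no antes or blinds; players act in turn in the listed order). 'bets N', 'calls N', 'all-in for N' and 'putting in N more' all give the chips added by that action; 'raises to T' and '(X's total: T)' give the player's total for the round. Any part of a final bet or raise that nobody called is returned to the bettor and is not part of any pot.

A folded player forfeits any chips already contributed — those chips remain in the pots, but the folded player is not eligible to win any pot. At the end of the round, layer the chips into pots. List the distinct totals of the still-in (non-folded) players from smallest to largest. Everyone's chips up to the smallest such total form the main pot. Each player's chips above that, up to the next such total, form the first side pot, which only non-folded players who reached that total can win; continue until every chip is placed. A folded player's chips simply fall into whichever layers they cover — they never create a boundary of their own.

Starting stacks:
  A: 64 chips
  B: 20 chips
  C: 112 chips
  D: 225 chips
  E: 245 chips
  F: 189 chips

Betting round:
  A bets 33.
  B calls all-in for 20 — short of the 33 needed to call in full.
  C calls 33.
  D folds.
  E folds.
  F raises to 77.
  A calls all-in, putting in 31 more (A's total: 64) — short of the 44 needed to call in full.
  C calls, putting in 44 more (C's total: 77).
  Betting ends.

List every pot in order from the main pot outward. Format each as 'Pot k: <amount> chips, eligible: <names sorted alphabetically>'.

Pot 1: 80 chips, eligible: A, B, C, F
Pot 2: 132 chips, eligible: A, C, F
Pot 3: 26 chips, eligible: C, F

Derivation:
Contributions: A=64, B=20, C=77, F=77
Folded: D, E
Pot levels (distinct totals of non-folded players): 20, 64, 77
Layer 1-20: 20 each from A, B, C, F = 20*4 = 80 chips; eligible A, B, C, F
Layer 21-64: 44 each from A, C, F = 44*3 = 132 chips; eligible A, C, F
Layer 65-77: 13 each from C, F = 13*2 = 26 chips; eligible C, F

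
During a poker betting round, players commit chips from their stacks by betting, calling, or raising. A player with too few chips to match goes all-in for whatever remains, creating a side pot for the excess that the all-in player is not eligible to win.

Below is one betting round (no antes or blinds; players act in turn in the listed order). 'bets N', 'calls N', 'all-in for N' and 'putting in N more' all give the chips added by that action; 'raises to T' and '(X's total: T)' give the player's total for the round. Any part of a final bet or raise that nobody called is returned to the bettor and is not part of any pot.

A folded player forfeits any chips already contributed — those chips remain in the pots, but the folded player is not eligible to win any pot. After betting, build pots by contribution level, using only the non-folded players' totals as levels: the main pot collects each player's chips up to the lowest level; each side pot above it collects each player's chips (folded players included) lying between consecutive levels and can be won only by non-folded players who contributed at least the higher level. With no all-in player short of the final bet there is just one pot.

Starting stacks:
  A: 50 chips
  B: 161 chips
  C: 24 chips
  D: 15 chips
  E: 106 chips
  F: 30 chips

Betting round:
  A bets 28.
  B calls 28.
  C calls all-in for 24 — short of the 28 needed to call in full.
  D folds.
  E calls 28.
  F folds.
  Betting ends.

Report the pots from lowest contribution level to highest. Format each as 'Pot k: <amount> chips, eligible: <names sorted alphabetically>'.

Pot 1: 96 chips, eligible: A, B, C, E
Pot 2: 12 chips, eligible: A, B, E

Derivation:
Contributions: A=28, B=28, C=24, E=28
Folded: D, F
Pot levels (distinct totals of non-folded players): 24, 28
Layer 1-24: 24 each from A, B, C, E = 24*4 = 96 chips; eligible A, B, C, E
Layer 25-28: 4 each from A, B, E = 4*3 = 12 chips; eligible A, B, E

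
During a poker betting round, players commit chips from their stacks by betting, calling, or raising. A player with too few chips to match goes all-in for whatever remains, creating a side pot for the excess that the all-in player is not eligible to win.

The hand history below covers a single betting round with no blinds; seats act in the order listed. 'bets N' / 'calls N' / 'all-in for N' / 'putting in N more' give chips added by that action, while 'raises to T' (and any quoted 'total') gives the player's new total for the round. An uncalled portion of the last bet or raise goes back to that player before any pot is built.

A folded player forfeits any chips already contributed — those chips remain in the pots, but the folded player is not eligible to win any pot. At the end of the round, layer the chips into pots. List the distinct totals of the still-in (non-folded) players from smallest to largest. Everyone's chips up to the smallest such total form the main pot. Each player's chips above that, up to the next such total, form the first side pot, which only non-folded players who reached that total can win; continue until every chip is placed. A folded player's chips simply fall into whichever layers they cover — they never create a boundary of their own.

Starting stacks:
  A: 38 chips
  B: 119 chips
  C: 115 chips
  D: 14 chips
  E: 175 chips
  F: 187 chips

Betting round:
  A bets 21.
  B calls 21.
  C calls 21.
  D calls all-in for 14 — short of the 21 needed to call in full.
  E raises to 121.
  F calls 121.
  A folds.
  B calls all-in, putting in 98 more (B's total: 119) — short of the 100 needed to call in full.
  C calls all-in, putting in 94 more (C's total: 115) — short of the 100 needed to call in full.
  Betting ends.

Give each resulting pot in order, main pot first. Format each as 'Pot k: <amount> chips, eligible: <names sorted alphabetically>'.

Pot 1: 84 chips, eligible: B, C, D, E, F
Pot 2: 411 chips, eligible: B, C, E, F
Pot 3: 12 chips, eligible: B, E, F
Pot 4: 4 chips, eligible: E, F

Derivation:
Contributions: A=21, B=119, C=115, D=14, E=121, F=121
Folded: A
Pot levels (distinct totals of non-folded players): 14, 115, 119, 121
Layer 1-14: 14 each from A, B, C, D, E, F = 14*6 = 84 chips; eligible B, C, D, E, F
Layer 15-115: A 7 + B 101 + C 101 + E 101 + F 101 = 411 chips; eligible B, C, E, F
Layer 116-119: 4 each from B, E, F = 4*3 = 12 chips; eligible B, E, F
Layer 120-121: 2 each from E, F = 2*2 = 4 chips; eligible E, F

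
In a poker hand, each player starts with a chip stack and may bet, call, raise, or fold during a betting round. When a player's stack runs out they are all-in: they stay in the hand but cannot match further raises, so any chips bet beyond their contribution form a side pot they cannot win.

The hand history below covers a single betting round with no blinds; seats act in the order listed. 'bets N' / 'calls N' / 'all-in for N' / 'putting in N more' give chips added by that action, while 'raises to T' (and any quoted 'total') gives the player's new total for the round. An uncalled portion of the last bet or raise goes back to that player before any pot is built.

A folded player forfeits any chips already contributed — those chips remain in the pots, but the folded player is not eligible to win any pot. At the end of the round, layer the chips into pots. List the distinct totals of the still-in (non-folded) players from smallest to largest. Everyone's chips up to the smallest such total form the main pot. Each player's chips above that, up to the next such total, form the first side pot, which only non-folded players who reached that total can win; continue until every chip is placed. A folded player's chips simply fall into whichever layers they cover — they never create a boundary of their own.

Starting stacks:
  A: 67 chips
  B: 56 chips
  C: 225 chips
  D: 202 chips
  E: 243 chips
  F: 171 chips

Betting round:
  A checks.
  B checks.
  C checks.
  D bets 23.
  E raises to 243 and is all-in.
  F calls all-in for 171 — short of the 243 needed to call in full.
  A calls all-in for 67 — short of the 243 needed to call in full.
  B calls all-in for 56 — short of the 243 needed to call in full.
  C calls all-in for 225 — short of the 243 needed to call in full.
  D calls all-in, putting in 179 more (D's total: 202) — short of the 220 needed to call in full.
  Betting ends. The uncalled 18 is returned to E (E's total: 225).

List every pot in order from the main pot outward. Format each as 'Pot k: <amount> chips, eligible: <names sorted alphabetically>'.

Contributions (after 18 returned to E): A=67, B=56, C=225, D=202, E=225, F=171
Pot levels (distinct totals of non-folded players): 56, 67, 171, 202, 225
Layer 1-56: 56 each from A, B, C, D, E, F = 56*6 = 336 chips; eligible A, B, C, D, E, F
Layer 57-67: 11 each from A, C, D, E, F = 11*5 = 55 chips; eligible A, C, D, E, F
Layer 68-171: 104 each from C, D, E, F = 104*4 = 416 chips; eligible C, D, E, F
Layer 172-202: 31 each from C, D, E = 31*3 = 93 chips; eligible C, D, E
Layer 203-225: 23 each from C, E = 23*2 = 46 chips; eligible C, E

Pot 1: 336 chips, eligible: A, B, C, D, E, F
Pot 2: 55 chips, eligible: A, C, D, E, F
Pot 3: 416 chips, eligible: C, D, E, F
Pot 4: 93 chips, eligible: C, D, E
Pot 5: 46 chips, eligible: C, E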